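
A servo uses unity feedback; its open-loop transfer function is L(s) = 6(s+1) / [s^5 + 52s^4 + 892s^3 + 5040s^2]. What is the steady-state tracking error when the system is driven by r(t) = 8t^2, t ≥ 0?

The denominator has no term below 5040s^2 — 2 poles at s=0, type 2.
K_a = lim_{s→0} s^2·L(s) = 6·1 / 5040 = 1/840.
r(t) = 8t^2 gives R(s) = 16/s^3.
e_ss = 16/K_a = 16/(1/840) = 13440.

13440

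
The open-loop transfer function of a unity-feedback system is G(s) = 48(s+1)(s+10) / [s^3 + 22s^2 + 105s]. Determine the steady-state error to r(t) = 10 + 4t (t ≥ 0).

Lowest-order denominator term is 105s, so the open loop has 1 pole at the origin → type 1 system. Taking each input component in turn:
  • 10: tracked with zero error.
  • 4t: e_ss = 4/K_v with K_v=32/7 → 0.875.
Total e_ss = 0.875.

0.875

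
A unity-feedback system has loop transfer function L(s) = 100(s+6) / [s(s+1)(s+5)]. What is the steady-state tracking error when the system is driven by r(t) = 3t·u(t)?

0.025

The open loop has one pole at the origin → type 1 system.
K_v = lim_{s→0} s·L(s) = 100·6 / (1·5) = 120.
e_ss = 3/K_v = 3/120 = 0.025.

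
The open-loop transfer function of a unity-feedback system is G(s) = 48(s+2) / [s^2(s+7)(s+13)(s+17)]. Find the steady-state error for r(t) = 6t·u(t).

0

The open loop has two poles at the origin → type 2 system.
K_v = ∞ for a type-2 system; e_ss to a ramp is zero.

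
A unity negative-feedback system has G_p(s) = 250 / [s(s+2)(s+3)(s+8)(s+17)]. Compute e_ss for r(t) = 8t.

System type = 1 (one pole at s=0).
K_v = lim_{s→0} s·G_p(s) = 250 / (2·3·8·17) = 125/408.
e_ss = 8/K_v = 8/(125/408) = 26.112.

26.112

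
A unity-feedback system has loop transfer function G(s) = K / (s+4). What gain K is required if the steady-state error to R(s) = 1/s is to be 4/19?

No free integrators in G(s): this is a type 0 system.
K_p = lim_{s→0} G(s) = K / (4) = 0.25·K.
e_ss = 1/(1 + K_p) = 4/19 ⇒ 1 + 0.25·K = 4.75 ⇒ K = 15.

15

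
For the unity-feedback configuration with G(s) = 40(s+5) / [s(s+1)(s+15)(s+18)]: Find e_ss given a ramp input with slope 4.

G(s) has one factor of s in the denominator, so the system is type 1.
K_v = lim_{s→0} s·G(s) = 40·5 / (1·15·18) = 20/27.
e_ss = 4/K_v = 4/(20/27) = 5.4.

5.4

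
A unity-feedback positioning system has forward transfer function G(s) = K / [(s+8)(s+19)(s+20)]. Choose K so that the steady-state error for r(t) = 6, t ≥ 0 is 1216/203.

5

System type = 0 (no poles at s=0).
K_p = lim_{s→0} G(s) = K / (8·19·20) = (1/3040)·K.
e_ss = 6/(1 + K_p) = 1216/203 ⇒ 1 + (1/3040)·K = 609/608 ⇒ K = 5.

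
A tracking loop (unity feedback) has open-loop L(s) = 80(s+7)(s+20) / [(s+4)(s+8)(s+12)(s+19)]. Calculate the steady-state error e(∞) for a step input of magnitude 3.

The open loop has no poles at the origin → type 0 system.
K_p = lim_{s→0} L(s) = 80·7·20 / (4·8·12·19) = 175/114.
e_ss = 3/(1 + K_p) = 3/(289/114) = 342/289.

342/289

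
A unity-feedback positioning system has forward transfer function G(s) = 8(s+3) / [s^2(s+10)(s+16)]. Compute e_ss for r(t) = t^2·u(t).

40/3

The open loop has two poles at the origin → type 2 system.
K_a = lim_{s→0} s^2·G(s) = 8·3 / (10·16) = 0.15.
r(t) = t^2 gives R(s) = 2/s^3.
e_ss = 2/K_a = 2/0.15 = 40/3.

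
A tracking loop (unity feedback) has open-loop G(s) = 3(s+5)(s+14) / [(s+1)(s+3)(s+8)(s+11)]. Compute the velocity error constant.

0

The open loop has no poles at the origin → type 0 system.
K_v = lim_{s→0} s·G(s) = 0 (the extra factor of s kills the finite limit).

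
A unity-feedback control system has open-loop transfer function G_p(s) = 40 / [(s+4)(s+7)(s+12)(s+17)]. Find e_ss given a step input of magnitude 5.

3570/719

G_p(s) has no factors of s in the denominator, so the system is type 0.
K_p = lim_{s→0} G_p(s) = 40 / (4·7·12·17) = 5/714.
e_ss = 5/(1 + K_p) = 5/(719/714) = 3570/719.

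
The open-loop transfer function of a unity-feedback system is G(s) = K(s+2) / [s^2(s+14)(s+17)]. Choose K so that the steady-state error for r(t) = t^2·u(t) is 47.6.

System type = 2 (two poles at s=0).
K_a = lim_{s→0} s^2·G(s) = K·2 / (14·17) = (1/119)·K.
e_ss = 2/K_a = 47.6 ⇒ K_a = 5/119 ⇒ K = (5/119)/(1/119) = 5.

5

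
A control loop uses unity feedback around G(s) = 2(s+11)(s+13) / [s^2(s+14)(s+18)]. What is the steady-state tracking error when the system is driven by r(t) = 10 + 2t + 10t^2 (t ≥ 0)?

2520/143

Two free integrators in G(s): this is a type 2 system. Taking each input component in turn:
  • 10: tracked with zero error.
  • 2t: tracked with zero error.
  • 10t^2: e_ss = 20/K_a with K_a=143/126 → 2520/143.
Total e_ss = 2520/143.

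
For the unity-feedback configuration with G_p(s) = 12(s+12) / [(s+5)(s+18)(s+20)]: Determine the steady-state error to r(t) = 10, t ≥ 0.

250/27

G_p(s) has no factors of s in the denominator, so the system is type 0.
K_p = lim_{s→0} G_p(s) = 12·12 / (5·18·20) = 0.08.
e_ss = 10/(1 + K_p) = 10/1.08 = 250/27.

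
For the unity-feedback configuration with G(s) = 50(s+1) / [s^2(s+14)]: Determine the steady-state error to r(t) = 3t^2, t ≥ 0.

1.68

The open loop has two poles at the origin → type 2 system.
K_a = lim_{s→0} s^2·G(s) = 50·1 / (14) = 25/7.
r(t) = 3t^2 gives R(s) = 6/s^3.
e_ss = 6/K_a = 6/(25/7) = 1.68.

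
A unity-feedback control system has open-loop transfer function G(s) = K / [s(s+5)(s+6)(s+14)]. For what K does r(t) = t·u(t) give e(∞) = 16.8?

25

The open loop has one pole at the origin → type 1 system.
K_v = lim_{s→0} s·G(s) = K / (5·6·14) = (1/420)·K.
e_ss = 1/K_v = 16.8 ⇒ K_v = 5/84 ⇒ K = (5/84)/(1/420) = 25.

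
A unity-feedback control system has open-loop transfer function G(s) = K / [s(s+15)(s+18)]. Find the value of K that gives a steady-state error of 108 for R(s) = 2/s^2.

The open loop has one pole at the origin → type 1 system.
K_v = lim_{s→0} s·G(s) = K / (15·18) = (1/270)·K.
e_ss = 2/K_v = 108 ⇒ K_v = 1/54 ⇒ K = (1/54)/(1/270) = 5.

5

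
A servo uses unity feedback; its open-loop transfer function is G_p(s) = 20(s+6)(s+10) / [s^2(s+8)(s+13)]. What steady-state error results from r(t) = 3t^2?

0.52

System type = 2 (two poles at s=0).
K_a = lim_{s→0} s^2·G_p(s) = 20·6·10 / (8·13) = 150/13.
r(t) = 3t^2 gives R(s) = 6/s^3.
e_ss = 6/K_a = 6/(150/13) = 0.52.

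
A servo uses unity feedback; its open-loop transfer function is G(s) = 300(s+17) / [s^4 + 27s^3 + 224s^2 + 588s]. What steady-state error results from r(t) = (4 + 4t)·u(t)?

196/425

The denominator has no term below 588s — 1 pole at s=0, type 1. Treating each term separately:
  • 4: tracked with zero error.
  • 4t: e_ss = 4/K_v with K_v=425/49 → 196/425.
Total e_ss = 196/425.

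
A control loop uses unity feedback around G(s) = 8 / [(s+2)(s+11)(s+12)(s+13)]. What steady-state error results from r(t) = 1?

429/430

The open loop has no poles at the origin → type 0 system.
K_p = lim_{s→0} G(s) = 8 / (2·11·12·13) = 1/429.
e_ss = 1/(1 + K_p) = 1/(430/429) = 429/430.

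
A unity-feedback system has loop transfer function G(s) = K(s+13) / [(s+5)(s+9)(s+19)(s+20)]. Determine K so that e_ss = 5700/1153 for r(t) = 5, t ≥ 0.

The open loop has no poles at the origin → type 0 system.
K_p = lim_{s→0} G(s) = K·13 / (5·9·19·20) = (13/17100)·K.
e_ss = 5/(1 + K_p) = 5700/1153 ⇒ 1 + (13/17100)·K = 1153/1140 ⇒ K = 15.

15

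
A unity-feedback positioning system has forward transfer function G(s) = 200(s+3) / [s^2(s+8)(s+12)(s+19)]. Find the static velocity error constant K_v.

infinity

K_v = lim_{s→0} s·G(s); with 2 poles at the origin the limit diverges, so K_v = ∞.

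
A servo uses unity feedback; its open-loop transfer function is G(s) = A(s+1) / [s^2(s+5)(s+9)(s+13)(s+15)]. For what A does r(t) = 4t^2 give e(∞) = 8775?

The open loop has two poles at the origin → type 2 system.
K_a = lim_{s→0} s^2·G(s) = A·1 / (5·9·13·15) = (1/8775)·A.
e_ss = 8/K_a = 8775 ⇒ K_a = 8/8775 ⇒ A = (8/8775)/(1/8775) = 8.

8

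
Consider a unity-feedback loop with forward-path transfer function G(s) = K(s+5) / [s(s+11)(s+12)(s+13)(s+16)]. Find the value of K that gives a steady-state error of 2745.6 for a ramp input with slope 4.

8

G(s) has one factor of s in the denominator, so the system is type 1.
K_v = lim_{s→0} s·G(s) = K·5 / (11·12·13·16) = (5/27456)·K.
e_ss = 4/K_v = 2745.6 ⇒ K_v = 5/3432 ⇒ K = (5/3432)/(5/27456) = 8.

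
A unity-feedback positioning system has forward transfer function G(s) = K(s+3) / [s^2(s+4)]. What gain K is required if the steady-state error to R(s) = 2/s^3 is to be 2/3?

4

Two free integrators in G(s): this is a type 2 system.
K_a = lim_{s→0} s^2·G(s) = K·3 / (4) = 0.75·K.
e_ss = 2/K_a = 2/3 ⇒ K_a = 3 ⇒ K = 3/0.75 = 4.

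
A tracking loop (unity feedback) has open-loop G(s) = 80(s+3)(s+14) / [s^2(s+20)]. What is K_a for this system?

System type = 2 (two poles at s=0).
K_a = lim_{s→0} s^2·G(s) = 80·3·14 / (20) = 168.

168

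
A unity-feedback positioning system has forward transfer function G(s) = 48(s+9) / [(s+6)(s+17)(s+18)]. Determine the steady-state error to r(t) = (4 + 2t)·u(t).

infinity

G(s) has no factors of s in the denominator, so the system is type 0. By superposition:
  • 4: e_ss = 4/(1+K_p) with K_p=4/17 → 68/21.
  • 2t: a type-0 system cannot track it, e_ss → ∞.
The unbounded component dominates.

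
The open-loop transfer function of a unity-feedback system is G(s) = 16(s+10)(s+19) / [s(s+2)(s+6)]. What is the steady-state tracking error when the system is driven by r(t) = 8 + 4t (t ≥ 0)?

3/190

One free integrator in G(s): this is a type 1 system. Treating each term separately:
  • 8: tracked with zero error.
  • 4t: e_ss = 4/K_v with K_v=760/3 → 3/190.
Total e_ss = 3/190.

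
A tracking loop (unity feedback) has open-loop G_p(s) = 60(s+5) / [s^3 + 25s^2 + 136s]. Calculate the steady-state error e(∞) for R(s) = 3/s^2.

1.36

Factoring s from the denominator leaves a polynomial with constant term 136, so the system is type 1.
K_v = lim_{s→0} s·G_p(s) = 60·5 / 136 = 75/34.
e_ss = 3/K_v = 3/(75/34) = 1.36.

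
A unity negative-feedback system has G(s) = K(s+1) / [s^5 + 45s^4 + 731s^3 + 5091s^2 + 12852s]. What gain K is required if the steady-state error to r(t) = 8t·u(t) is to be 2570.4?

40

Lowest-order denominator term is 12852s, so the open loop has 1 pole at the origin → type 1 system.
K_v = lim_{s→0} s·G(s) = K·1 / 12852 = (1/12852)·K.
e_ss = 8/K_v = 2570.4 ⇒ K_v = 10/3213 ⇒ K = (10/3213)/(1/12852) = 40.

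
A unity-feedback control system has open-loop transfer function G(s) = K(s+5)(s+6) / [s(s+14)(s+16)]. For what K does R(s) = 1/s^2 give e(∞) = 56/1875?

The open loop has one pole at the origin → type 1 system.
K_v = lim_{s→0} s·G(s) = K·5·6 / (14·16) = (15/112)·K.
e_ss = 1/K_v = 56/1875 ⇒ K_v = 1875/56 ⇒ K = (1875/56)/(15/112) = 250.

250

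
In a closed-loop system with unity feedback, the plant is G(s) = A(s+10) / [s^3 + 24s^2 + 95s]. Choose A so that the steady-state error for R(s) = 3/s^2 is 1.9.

Lowest-order denominator term is 95s, so the open loop has 1 pole at the origin → type 1 system.
K_v = lim_{s→0} s·G(s) = A·10 / 95 = (2/19)·A.
e_ss = 3/K_v = 1.9 ⇒ K_v = 30/19 ⇒ A = (30/19)/(2/19) = 15.

15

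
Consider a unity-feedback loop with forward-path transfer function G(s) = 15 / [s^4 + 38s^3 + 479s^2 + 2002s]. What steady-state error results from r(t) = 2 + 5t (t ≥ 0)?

2002/3

The denominator has no term below 2002s — 1 pole at s=0, type 1. By superposition:
  • 2: tracked with zero error.
  • 5t: e_ss = 5/K_v with K_v=15/2002 → 2002/3.
Total e_ss = 2002/3.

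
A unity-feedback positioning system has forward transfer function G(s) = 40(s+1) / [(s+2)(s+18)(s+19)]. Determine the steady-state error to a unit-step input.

G(s) has no factors of s in the denominator, so the system is type 0.
K_p = lim_{s→0} G(s) = 40·1 / (2·18·19) = 10/171.
e_ss = 1/(1 + K_p) = 1/(181/171) = 171/181.

171/181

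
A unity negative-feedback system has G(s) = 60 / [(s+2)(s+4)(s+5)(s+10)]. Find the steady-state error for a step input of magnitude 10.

System type = 0 (no poles at s=0).
K_p = lim_{s→0} G(s) = 60 / (2·4·5·10) = 0.15.
e_ss = 10/(1 + K_p) = 10/1.15 = 200/23.

200/23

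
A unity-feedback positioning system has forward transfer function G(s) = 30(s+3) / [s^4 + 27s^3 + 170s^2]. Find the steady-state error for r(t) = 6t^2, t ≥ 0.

Factoring s^2 from the denominator leaves a polynomial with constant term 170, so the system is type 2.
K_a = lim_{s→0} s^2·G(s) = 30·3 / 170 = 9/17.
r(t) = 6t^2 gives R(s) = 12/s^3.
e_ss = 12/K_a = 12/(9/17) = 68/3.

68/3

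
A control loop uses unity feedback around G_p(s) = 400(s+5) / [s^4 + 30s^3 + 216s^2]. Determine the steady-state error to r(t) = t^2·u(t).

Lowest-order denominator term is 216s^2, so the open loop has 2 poles at the origin → type 2 system.
K_a = lim_{s→0} s^2·G_p(s) = 400·5 / 216 = 250/27.
r(t) = t^2 gives R(s) = 2/s^3.
e_ss = 2/K_a = 2/(250/27) = 0.216.

0.216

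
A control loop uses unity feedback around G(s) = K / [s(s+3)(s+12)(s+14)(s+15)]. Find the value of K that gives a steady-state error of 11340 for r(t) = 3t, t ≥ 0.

2

The open loop has one pole at the origin → type 1 system.
K_v = lim_{s→0} s·G(s) = K / (3·12·14·15) = (1/7560)·K.
e_ss = 3/K_v = 11340 ⇒ K_v = 1/3780 ⇒ K = (1/3780)/(1/7560) = 2.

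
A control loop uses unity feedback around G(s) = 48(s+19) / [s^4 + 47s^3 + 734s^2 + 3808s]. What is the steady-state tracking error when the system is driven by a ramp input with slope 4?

952/57

Lowest-order denominator term is 3808s, so the open loop has 1 pole at the origin → type 1 system.
K_v = lim_{s→0} s·G(s) = 48·19 / 3808 = 57/238.
e_ss = 4/K_v = 4/(57/238) = 952/57.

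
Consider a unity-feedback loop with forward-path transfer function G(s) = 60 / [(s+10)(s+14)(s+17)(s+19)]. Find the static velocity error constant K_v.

0

The open loop has no poles at the origin → type 0 system.
K_v = lim_{s→0} s·G(s) = 0 (the extra factor of s kills the finite limit).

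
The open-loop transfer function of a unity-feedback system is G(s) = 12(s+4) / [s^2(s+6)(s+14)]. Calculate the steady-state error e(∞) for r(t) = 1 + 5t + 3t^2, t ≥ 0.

G(s) has two factors of s in the denominator, so the system is type 2. Treating each term separately:
  • 1: tracked with zero error.
  • 5t: tracked with zero error.
  • 3t^2: e_ss = 6/K_a with K_a=4/7 → 10.5.
Total e_ss = 10.5.

10.5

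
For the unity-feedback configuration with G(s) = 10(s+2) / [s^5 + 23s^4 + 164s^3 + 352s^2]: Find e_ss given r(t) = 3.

The denominator has no term below 352s^2 — 2 poles at s=0, type 2.
K_p = ∞ for a type-2 system; e_ss to a step is zero.

0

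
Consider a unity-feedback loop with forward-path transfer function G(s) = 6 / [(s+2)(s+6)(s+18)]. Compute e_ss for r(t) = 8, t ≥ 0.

288/37

The open loop has no poles at the origin → type 0 system.
K_p = lim_{s→0} G(s) = 6 / (2·6·18) = 1/36.
e_ss = 8/(1 + K_p) = 8/(37/36) = 288/37.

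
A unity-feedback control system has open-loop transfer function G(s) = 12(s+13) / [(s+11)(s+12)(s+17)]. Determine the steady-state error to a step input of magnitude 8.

The open loop has no poles at the origin → type 0 system.
K_p = lim_{s→0} G(s) = 12·13 / (11·12·17) = 13/187.
e_ss = 8/(1 + K_p) = 8/(200/187) = 7.48.

7.48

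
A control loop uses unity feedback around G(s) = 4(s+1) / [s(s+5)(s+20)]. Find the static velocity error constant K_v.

One free integrator in G(s): this is a type 1 system.
K_v = lim_{s→0} s·G(s) = 4·1 / (5·20) = 0.04.

0.04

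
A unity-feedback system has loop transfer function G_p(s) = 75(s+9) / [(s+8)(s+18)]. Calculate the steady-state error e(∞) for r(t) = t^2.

No free integrators in G_p(s): this is a type 0 system.
K_a = lim_{s→0} s^2·G_p(s) = 0; the steady-state error to this parabolic input grows without bound.

infinity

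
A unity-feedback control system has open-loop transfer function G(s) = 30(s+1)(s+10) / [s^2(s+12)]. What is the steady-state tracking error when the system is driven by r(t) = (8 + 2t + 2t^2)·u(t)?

0.16

The open loop has two poles at the origin → type 2 system. Taking each input component in turn:
  • 8: tracked with zero error.
  • 2t: tracked with zero error.
  • 2t^2: e_ss = 4/K_a with K_a=25 → 0.16.
Total e_ss = 0.16.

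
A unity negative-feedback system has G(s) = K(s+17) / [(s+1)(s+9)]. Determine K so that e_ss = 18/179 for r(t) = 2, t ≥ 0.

10

System type = 0 (no poles at s=0).
K_p = lim_{s→0} G(s) = K·17 / (1·9) = (17/9)·K.
e_ss = 2/(1 + K_p) = 18/179 ⇒ 1 + (17/9)·K = 179/9 ⇒ K = 10.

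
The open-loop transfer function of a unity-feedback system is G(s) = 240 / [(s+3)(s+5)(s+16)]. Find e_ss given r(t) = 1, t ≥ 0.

0.5

G(s) has no factors of s in the denominator, so the system is type 0.
K_p = lim_{s→0} G(s) = 240 / (3·5·16) = 1.
e_ss = 1/(1 + K_p) = 1/2 = 0.5.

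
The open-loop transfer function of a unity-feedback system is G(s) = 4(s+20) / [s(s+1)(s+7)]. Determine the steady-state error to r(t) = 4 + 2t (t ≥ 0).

One free integrator in G(s): this is a type 1 system. By superposition:
  • 4: tracked with zero error.
  • 2t: e_ss = 2/K_v with K_v=80/7 → 0.175.
Total e_ss = 0.175.

0.175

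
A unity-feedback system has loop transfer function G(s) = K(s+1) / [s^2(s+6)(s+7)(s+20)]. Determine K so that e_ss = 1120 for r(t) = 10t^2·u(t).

15

Two free integrators in G(s): this is a type 2 system.
K_a = lim_{s→0} s^2·G(s) = K·1 / (6·7·20) = (1/840)·K.
e_ss = 20/K_a = 1120 ⇒ K_a = 1/56 ⇒ K = (1/56)/(1/840) = 15.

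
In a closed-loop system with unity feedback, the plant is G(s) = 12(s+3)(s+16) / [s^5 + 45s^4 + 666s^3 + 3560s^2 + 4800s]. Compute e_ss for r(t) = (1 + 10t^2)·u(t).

infinity

Lowest-order denominator term is 4800s, so the open loop has 1 pole at the origin → type 1 system. Taking each input component in turn:
  • 1: tracked with zero error.
  • 10t^2: a type-1 system cannot track it, e_ss → ∞.
The unbounded component dominates.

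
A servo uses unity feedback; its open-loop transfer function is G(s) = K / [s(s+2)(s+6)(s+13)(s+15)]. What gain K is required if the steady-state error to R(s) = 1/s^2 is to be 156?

System type = 1 (one pole at s=0).
K_v = lim_{s→0} s·G(s) = K / (2·6·13·15) = (1/2340)·K.
e_ss = 1/K_v = 156 ⇒ K_v = 1/156 ⇒ K = (1/156)/(1/2340) = 15.

15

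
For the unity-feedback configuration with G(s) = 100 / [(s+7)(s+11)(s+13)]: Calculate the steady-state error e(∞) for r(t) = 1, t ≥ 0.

System type = 0 (no poles at s=0).
K_p = lim_{s→0} G(s) = 100 / (7·11·13) = 100/1001.
e_ss = 1/(1 + K_p) = 1/(1101/1001) = 1001/1101.

1001/1101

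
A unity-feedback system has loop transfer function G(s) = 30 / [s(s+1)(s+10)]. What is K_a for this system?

G(s) has one factor of s in the denominator, so the system is type 1.
K_a = lim_{s→0} s^2·G(s) = 0 (the extra factor of s kills the finite limit).

0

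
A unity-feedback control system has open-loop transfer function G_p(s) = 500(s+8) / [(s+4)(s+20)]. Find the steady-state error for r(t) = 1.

1/51

G_p(s) has no factors of s in the denominator, so the system is type 0.
K_p = lim_{s→0} G_p(s) = 500·8 / (4·20) = 50.
e_ss = 1/(1 + K_p) = 1/51.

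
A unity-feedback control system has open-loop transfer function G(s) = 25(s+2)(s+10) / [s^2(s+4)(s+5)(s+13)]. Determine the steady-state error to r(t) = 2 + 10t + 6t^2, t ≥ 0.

G(s) has two factors of s in the denominator, so the system is type 2. By superposition:
  • 2: tracked with zero error.
  • 10t: tracked with zero error.
  • 6t^2: e_ss = 12/K_a with K_a=25/13 → 6.24.
Total e_ss = 6.24.

6.24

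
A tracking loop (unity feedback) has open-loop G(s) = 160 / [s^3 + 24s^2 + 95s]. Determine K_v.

32/19

Factoring s from the denominator leaves a polynomial with constant term 95, so the system is type 1.
K_v = lim_{s→0} s·G(s) = 160 / 95 = 32/19.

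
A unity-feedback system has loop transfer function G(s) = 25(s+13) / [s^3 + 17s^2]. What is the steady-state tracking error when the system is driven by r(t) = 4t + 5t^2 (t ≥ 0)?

The denominator has no term below 17s^2 — 2 poles at s=0, type 2. By superposition:
  • 4t: tracked with zero error.
  • 5t^2: e_ss = 10/K_a with K_a=325/17 → 34/65.
Total e_ss = 34/65.

34/65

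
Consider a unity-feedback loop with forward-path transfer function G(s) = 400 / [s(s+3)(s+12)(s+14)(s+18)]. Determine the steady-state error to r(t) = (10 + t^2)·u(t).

System type = 1 (one pole at s=0). By superposition:
  • 10: tracked with zero error.
  • t^2: a type-1 system cannot track it, e_ss → ∞.
The unbounded component dominates.

infinity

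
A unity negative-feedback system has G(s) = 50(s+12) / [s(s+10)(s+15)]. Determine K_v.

One free integrator in G(s): this is a type 1 system.
K_v = lim_{s→0} s·G(s) = 50·12 / (10·15) = 4.

4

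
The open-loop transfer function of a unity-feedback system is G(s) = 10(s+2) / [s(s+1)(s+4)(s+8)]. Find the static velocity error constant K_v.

System type = 1 (one pole at s=0).
K_v = lim_{s→0} s·G(s) = 10·2 / (1·4·8) = 0.625.

0.625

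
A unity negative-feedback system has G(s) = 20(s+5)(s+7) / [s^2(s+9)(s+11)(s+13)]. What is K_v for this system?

K_v = lim_{s→0} s·G(s); with 2 poles at the origin the limit diverges, so K_v = ∞.

infinity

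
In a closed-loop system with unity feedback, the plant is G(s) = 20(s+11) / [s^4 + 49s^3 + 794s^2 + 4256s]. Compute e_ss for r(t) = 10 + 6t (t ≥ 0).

Factoring s from the denominator leaves a polynomial with constant term 4256, so the system is type 1. Treating each term separately:
  • 10: tracked with zero error.
  • 6t: e_ss = 6/K_v with K_v=55/1064 → 6384/55.
Total e_ss = 6384/55.

6384/55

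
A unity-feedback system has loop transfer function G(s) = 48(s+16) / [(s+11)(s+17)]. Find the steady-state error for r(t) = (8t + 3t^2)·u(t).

G(s) has no factors of s in the denominator, so the system is type 0. Taking each input component in turn:
  • 8t: a type-0 system cannot track it, e_ss → ∞.
  • 3t^2: a type-0 system cannot track it, e_ss → ∞.
The unbounded component dominates.

infinity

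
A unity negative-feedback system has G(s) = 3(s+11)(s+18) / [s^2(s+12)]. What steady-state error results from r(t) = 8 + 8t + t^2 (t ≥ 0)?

G(s) has two factors of s in the denominator, so the system is type 2. Treating each term separately:
  • 8: tracked with zero error.
  • 8t: tracked with zero error.
  • t^2: e_ss = 2/K_a with K_a=49.5 → 4/99.
Total e_ss = 4/99.

4/99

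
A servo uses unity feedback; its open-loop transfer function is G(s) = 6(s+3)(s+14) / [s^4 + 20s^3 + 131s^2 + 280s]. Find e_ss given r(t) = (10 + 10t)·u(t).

Factoring s from the denominator leaves a polynomial with constant term 280, so the system is type 1. Treating each term separately:
  • 10: tracked with zero error.
  • 10t: e_ss = 10/K_v with K_v=0.9 → 100/9.
Total e_ss = 100/9.

100/9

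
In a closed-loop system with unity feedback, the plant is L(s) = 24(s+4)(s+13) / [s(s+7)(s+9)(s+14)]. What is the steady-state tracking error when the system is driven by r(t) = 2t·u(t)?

L(s) has one factor of s in the denominator, so the system is type 1.
K_v = lim_{s→0} s·L(s) = 24·4·13 / (7·9·14) = 208/147.
e_ss = 2/K_v = 2/(208/147) = 147/104.

147/104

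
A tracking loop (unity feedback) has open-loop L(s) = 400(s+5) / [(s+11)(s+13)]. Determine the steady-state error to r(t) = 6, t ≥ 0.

The open loop has no poles at the origin → type 0 system.
K_p = lim_{s→0} L(s) = 400·5 / (11·13) = 2000/143.
e_ss = 6/(1 + K_p) = 6/(2143/143) = 858/2143.

858/2143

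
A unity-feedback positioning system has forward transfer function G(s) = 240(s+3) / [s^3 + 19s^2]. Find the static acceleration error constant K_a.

The denominator has no term below 19s^2 — 2 poles at s=0, type 2.
K_a = lim_{s→0} s^2·G(s) = 240·3 / 19 = 720/19.

720/19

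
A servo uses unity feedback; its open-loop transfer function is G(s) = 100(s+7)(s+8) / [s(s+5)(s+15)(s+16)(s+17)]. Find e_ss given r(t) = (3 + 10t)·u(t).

255/7

G(s) has one factor of s in the denominator, so the system is type 1. Treating each term separately:
  • 3: tracked with zero error.
  • 10t: e_ss = 10/K_v with K_v=14/51 → 255/7.
Total e_ss = 255/7.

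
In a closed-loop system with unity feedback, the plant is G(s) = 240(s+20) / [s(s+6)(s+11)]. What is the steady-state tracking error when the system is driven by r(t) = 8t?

One free integrator in G(s): this is a type 1 system.
K_v = lim_{s→0} s·G(s) = 240·20 / (6·11) = 800/11.
e_ss = 8/K_v = 8/(800/11) = 0.11.

0.11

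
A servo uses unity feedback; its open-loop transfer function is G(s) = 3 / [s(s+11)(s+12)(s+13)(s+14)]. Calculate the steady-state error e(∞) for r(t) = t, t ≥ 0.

The open loop has one pole at the origin → type 1 system.
K_v = lim_{s→0} s·G(s) = 3 / (11·12·13·14) = 1/8008.
e_ss = 1/K_v = 1/(1/8008) = 8008.

8008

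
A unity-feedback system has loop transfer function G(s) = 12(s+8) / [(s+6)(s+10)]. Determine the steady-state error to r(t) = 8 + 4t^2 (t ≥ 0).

No free integrators in G(s): this is a type 0 system. Taking each input component in turn:
  • 8: e_ss = 8/(1+K_p) with K_p=1.6 → 40/13.
  • 4t^2: a type-0 system cannot track it, e_ss → ∞.
The unbounded component dominates.

infinity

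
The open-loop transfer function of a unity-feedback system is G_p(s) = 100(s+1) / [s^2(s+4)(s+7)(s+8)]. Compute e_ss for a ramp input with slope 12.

0

System type = 2 (two poles at s=0).
K_v = ∞ for a type-2 system; e_ss to a ramp is zero.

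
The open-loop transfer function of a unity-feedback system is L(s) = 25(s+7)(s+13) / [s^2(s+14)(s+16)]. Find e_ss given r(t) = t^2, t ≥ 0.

L(s) has two factors of s in the denominator, so the system is type 2.
K_a = lim_{s→0} s^2·L(s) = 25·7·13 / (14·16) = 325/32.
r(t) = t^2 gives R(s) = 2/s^3.
e_ss = 2/K_a = 2/(325/32) = 64/325.

64/325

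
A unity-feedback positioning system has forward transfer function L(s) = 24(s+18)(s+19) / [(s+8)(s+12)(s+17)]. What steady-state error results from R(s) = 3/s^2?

infinity

System type = 0 (no poles at s=0).
For a type-0 system K_v = 0, so e_ss to a ramp input is unbounded.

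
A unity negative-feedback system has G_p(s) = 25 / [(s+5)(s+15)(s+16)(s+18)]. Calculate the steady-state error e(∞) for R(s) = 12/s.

10368/865

G_p(s) has no factors of s in the denominator, so the system is type 0.
K_p = lim_{s→0} G_p(s) = 25 / (5·15·16·18) = 1/864.
e_ss = 12/(1 + K_p) = 12/(865/864) = 10368/865.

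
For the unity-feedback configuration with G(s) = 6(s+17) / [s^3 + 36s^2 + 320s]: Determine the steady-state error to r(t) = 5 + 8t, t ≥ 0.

1280/51

Lowest-order denominator term is 320s, so the open loop has 1 pole at the origin → type 1 system. Taking each input component in turn:
  • 5: tracked with zero error.
  • 8t: e_ss = 8/K_v with K_v=51/160 → 1280/51.
Total e_ss = 1280/51.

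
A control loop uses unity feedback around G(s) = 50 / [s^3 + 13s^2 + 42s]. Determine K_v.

25/21

Factoring s from the denominator leaves a polynomial with constant term 42, so the system is type 1.
K_v = lim_{s→0} s·G(s) = 50 / 42 = 25/21.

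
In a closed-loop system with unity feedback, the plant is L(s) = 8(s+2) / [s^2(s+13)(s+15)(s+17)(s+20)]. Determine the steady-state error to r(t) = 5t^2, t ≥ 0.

System type = 2 (two poles at s=0).
K_a = lim_{s→0} s^2·L(s) = 8·2 / (13·15·17·20) = 4/16575.
r(t) = 5t^2 gives R(s) = 10/s^3.
e_ss = 10/K_a = 10/(4/16575) = 41437.5.

41437.5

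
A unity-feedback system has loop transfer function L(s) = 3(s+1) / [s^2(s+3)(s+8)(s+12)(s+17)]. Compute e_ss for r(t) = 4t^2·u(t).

Two free integrators in L(s): this is a type 2 system.
K_a = lim_{s→0} s^2·L(s) = 3·1 / (3·8·12·17) = 1/1632.
r(t) = 4t^2 gives R(s) = 8/s^3.
e_ss = 8/K_a = 8/(1/1632) = 13056.

13056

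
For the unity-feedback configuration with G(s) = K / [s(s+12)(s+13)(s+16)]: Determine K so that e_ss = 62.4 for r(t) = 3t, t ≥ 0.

120

The open loop has one pole at the origin → type 1 system.
K_v = lim_{s→0} s·G(s) = K / (12·13·16) = (1/2496)·K.
e_ss = 3/K_v = 62.4 ⇒ K_v = 5/104 ⇒ K = (5/104)/(1/2496) = 120.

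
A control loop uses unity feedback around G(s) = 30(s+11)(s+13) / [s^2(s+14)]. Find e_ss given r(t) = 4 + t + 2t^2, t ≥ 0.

28/2145

The open loop has two poles at the origin → type 2 system. Treating each term separately:
  • 4: tracked with zero error.
  • t: tracked with zero error.
  • 2t^2: e_ss = 4/K_a with K_a=2145/7 → 28/2145.
Total e_ss = 28/2145.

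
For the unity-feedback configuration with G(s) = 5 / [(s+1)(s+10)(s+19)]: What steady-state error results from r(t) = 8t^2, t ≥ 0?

No free integrators in G(s): this is a type 0 system.
For a type-0 system K_a = 0, so e_ss to a parabolic input is unbounded.

infinity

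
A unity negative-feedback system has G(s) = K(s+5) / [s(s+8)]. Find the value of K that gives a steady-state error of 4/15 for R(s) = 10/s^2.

60

System type = 1 (one pole at s=0).
K_v = lim_{s→0} s·G(s) = K·5 / (8) = 0.625·K.
e_ss = 10/K_v = 4/15 ⇒ K_v = 37.5 ⇒ K = 37.5/0.625 = 60.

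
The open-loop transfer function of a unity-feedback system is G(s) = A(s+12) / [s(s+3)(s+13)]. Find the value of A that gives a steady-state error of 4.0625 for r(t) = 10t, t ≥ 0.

8

G(s) has one factor of s in the denominator, so the system is type 1.
K_v = lim_{s→0} s·G(s) = A·12 / (3·13) = (4/13)·A.
e_ss = 10/K_v = 4.0625 ⇒ K_v = 32/13 ⇒ A = (32/13)/(4/13) = 8.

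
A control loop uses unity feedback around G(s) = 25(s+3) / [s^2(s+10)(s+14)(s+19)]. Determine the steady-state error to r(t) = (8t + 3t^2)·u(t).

212.8

System type = 2 (two poles at s=0). By superposition:
  • 8t: tracked with zero error.
  • 3t^2: e_ss = 6/K_a with K_a=15/532 → 212.8.
Total e_ss = 212.8.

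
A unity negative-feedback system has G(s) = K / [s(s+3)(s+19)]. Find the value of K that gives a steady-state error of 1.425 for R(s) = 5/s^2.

200

The open loop has one pole at the origin → type 1 system.
K_v = lim_{s→0} s·G(s) = K / (3·19) = (1/57)·K.
e_ss = 5/K_v = 1.425 ⇒ K_v = 200/57 ⇒ K = (200/57)/(1/57) = 200.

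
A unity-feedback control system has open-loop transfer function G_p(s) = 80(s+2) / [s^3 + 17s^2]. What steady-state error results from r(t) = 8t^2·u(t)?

Factoring s^2 from the denominator leaves a polynomial with constant term 17, so the system is type 2.
K_a = lim_{s→0} s^2·G_p(s) = 80·2 / 17 = 160/17.
r(t) = 8t^2 gives R(s) = 16/s^3.
e_ss = 16/K_a = 16/(160/17) = 1.7.

1.7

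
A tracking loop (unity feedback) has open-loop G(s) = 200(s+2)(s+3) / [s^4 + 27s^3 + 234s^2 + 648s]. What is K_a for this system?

Lowest-order denominator term is 648s, so the open loop has 1 pole at the origin → type 1 system.
K_a = lim_{s→0} s^2·G(s) = 0 (the extra factor of s kills the finite limit).

0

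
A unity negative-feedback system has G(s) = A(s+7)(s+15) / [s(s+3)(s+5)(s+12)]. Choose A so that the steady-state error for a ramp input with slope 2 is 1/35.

The open loop has one pole at the origin → type 1 system.
K_v = lim_{s→0} s·G(s) = A·7·15 / (3·5·12) = (7/12)·A.
e_ss = 2/K_v = 1/35 ⇒ K_v = 70 ⇒ A = 70/(7/12) = 120.

120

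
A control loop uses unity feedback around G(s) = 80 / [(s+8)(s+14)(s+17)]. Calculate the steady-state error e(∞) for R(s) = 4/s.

System type = 0 (no poles at s=0).
K_p = lim_{s→0} G(s) = 80 / (8·14·17) = 5/119.
e_ss = 4/(1 + K_p) = 4/(124/119) = 119/31.

119/31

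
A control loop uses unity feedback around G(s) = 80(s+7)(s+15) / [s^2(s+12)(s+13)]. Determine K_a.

700/13

Two free integrators in G(s): this is a type 2 system.
K_a = lim_{s→0} s^2·G(s) = 80·7·15 / (12·13) = 700/13.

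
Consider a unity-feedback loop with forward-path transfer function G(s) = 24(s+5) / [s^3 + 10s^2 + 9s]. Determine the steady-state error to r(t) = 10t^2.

Lowest-order denominator term is 9s, so the open loop has 1 pole at the origin → type 1 system.
For a type-1 system K_a = 0, so e_ss to a parabolic input is unbounded.

infinity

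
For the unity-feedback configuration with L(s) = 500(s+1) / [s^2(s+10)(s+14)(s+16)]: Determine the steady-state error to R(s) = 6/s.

System type = 2 (two poles at s=0).
A type-2 system has K_p = ∞, so it tracks a step input with zero steady-state error.

0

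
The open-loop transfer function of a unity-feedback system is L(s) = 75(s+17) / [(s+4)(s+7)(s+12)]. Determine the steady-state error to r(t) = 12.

System type = 0 (no poles at s=0).
K_p = lim_{s→0} L(s) = 75·17 / (4·7·12) = 425/112.
e_ss = 12/(1 + K_p) = 12/(537/112) = 448/179.

448/179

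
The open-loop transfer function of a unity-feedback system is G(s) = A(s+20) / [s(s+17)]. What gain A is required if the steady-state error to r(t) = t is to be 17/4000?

200

System type = 1 (one pole at s=0).
K_v = lim_{s→0} s·G(s) = A·20 / (17) = (20/17)·A.
e_ss = 1/K_v = 17/4000 ⇒ K_v = 4000/17 ⇒ A = (4000/17)/(20/17) = 200.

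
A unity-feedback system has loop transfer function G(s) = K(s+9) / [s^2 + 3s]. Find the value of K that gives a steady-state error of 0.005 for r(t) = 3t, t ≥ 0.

Factoring s from the denominator leaves a polynomial with constant term 3, so the system is type 1.
K_v = lim_{s→0} s·G(s) = K·9 / 3 = 3·K.
e_ss = 3/K_v = 0.005 ⇒ K_v = 600 ⇒ K = 600/3 = 200.

200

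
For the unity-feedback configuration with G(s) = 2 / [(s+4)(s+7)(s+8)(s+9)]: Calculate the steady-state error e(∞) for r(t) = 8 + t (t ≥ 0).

infinity

G(s) has no factors of s in the denominator, so the system is type 0. By superposition:
  • 8: e_ss = 8/(1+K_p) with K_p=1/1008 → 8064/1009.
  • t: a type-0 system cannot track it, e_ss → ∞.
The unbounded component dominates.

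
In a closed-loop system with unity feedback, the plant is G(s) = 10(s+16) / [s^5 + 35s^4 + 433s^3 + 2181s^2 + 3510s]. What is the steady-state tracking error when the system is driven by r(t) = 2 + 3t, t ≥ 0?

Factoring s from the denominator leaves a polynomial with constant term 3510, so the system is type 1. By superposition:
  • 2: tracked with zero error.
  • 3t: e_ss = 3/K_v with K_v=16/351 → 65.8125.
Total e_ss = 65.8125.

65.8125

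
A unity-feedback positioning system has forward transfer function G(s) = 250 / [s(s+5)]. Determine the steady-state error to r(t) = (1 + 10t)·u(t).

0.2

One free integrator in G(s): this is a type 1 system. By superposition:
  • 1: tracked with zero error.
  • 10t: e_ss = 10/K_v with K_v=50 → 0.2.
Total e_ss = 0.2.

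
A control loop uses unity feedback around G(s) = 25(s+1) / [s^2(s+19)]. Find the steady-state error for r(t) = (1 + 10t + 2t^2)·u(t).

3.04

Two free integrators in G(s): this is a type 2 system. Treating each term separately:
  • 1: tracked with zero error.
  • 10t: tracked with zero error.
  • 2t^2: e_ss = 4/K_a with K_a=25/19 → 3.04.
Total e_ss = 3.04.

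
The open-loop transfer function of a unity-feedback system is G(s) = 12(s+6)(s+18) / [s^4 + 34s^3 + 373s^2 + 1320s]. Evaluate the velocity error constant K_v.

The denominator has no term below 1320s — 1 pole at s=0, type 1.
K_v = lim_{s→0} s·G(s) = 12·6·18 / 1320 = 54/55.

54/55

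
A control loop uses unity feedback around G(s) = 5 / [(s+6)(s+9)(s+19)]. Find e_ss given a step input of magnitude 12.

G(s) has no factors of s in the denominator, so the system is type 0.
K_p = lim_{s→0} G(s) = 5 / (6·9·19) = 5/1026.
e_ss = 12/(1 + K_p) = 12/(1031/1026) = 12312/1031.

12312/1031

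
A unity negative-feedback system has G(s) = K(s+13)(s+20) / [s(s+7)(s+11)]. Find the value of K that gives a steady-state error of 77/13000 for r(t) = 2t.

100

System type = 1 (one pole at s=0).
K_v = lim_{s→0} s·G(s) = K·13·20 / (7·11) = (260/77)·K.
e_ss = 2/K_v = 77/13000 ⇒ K_v = 26000/77 ⇒ K = (26000/77)/(260/77) = 100.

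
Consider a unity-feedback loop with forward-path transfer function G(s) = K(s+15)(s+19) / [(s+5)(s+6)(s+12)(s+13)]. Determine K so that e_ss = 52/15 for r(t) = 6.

System type = 0 (no poles at s=0).
K_p = lim_{s→0} G(s) = K·15·19 / (5·6·12·13) = (19/312)·K.
e_ss = 6/(1 + K_p) = 52/15 ⇒ 1 + (19/312)·K = 45/26 ⇒ K = 12.

12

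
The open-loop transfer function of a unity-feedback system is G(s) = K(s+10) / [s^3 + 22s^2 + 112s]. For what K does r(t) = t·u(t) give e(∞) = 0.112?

Lowest-order denominator term is 112s, so the open loop has 1 pole at the origin → type 1 system.
K_v = lim_{s→0} s·G(s) = K·10 / 112 = (5/56)·K.
e_ss = 1/K_v = 0.112 ⇒ K_v = 125/14 ⇒ K = (125/14)/(5/56) = 100.

100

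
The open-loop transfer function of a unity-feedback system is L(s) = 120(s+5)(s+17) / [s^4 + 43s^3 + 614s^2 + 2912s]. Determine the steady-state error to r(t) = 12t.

1456/425

Factoring s from the denominator leaves a polynomial with constant term 2912, so the system is type 1.
K_v = lim_{s→0} s·L(s) = 120·5·17 / 2912 = 1275/364.
e_ss = 12/K_v = 12/(1275/364) = 1456/425.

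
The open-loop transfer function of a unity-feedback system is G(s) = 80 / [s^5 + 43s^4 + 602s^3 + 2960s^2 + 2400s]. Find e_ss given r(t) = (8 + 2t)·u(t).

60

Lowest-order denominator term is 2400s, so the open loop has 1 pole at the origin → type 1 system. Treating each term separately:
  • 8: tracked with zero error.
  • 2t: e_ss = 2/K_v with K_v=1/30 → 60.
Total e_ss = 60.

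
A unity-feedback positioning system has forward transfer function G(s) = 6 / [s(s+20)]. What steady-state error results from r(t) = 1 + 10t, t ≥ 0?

One free integrator in G(s): this is a type 1 system. Taking each input component in turn:
  • 1: tracked with zero error.
  • 10t: e_ss = 10/K_v with K_v=0.3 → 100/3.
Total e_ss = 100/3.

100/3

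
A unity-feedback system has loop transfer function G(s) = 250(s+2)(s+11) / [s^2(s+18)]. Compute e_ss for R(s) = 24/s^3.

Two free integrators in G(s): this is a type 2 system.
K_a = lim_{s→0} s^2·G(s) = 250·2·11 / (18) = 2750/9.
r(t) = 12t^2 gives R(s) = 24/s^3.
e_ss = 24/K_a = 24/(2750/9) = 108/1375.

108/1375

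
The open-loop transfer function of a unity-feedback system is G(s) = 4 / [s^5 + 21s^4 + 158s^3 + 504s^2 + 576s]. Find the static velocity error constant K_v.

1/144

Factoring s from the denominator leaves a polynomial with constant term 576, so the system is type 1.
K_v = lim_{s→0} s·G(s) = 4 / 576 = 1/144.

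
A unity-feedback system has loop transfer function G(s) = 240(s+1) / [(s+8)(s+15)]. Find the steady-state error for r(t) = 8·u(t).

System type = 0 (no poles at s=0).
K_p = lim_{s→0} G(s) = 240·1 / (8·15) = 2.
e_ss = 8/(1 + K_p) = 8/3.

8/3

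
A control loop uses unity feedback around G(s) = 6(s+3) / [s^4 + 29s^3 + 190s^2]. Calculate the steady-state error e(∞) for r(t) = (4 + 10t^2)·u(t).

1900/9

Lowest-order denominator term is 190s^2, so the open loop has 2 poles at the origin → type 2 system. Taking each input component in turn:
  • 4: tracked with zero error.
  • 10t^2: e_ss = 20/K_a with K_a=9/95 → 1900/9.
Total e_ss = 1900/9.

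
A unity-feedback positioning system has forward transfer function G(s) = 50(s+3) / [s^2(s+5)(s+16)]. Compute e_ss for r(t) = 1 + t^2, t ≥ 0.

16/15

System type = 2 (two poles at s=0). Taking each input component in turn:
  • 1: tracked with zero error.
  • t^2: e_ss = 2/K_a with K_a=1.875 → 16/15.
Total e_ss = 16/15.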